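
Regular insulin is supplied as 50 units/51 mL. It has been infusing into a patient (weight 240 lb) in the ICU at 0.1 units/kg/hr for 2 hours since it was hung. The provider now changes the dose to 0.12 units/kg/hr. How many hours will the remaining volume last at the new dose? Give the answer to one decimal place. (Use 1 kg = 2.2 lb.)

Initial rate:
Weight = 240 lb ÷ 2.2 lb/kg = 109.0909 kg
Dose = 0.1 units/kg/hr × 109.0909 kg = 10.90909 units/hr
Concentration = 50 units ÷ 51 mL = 0.9803922 units/mL
Rate = 10.90909 units/hr ÷ 0.9803922 units/mL = 11.12727 mL/hr
Volume infused so far = 11.12727 mL/hr × 2 hr = 22.25455 mL
Volume remaining = 51 − 22.25455 = 28.74545 mL
New rate:
Dose = 0.12 units/kg/hr × 109.0909 kg = 13.09091 units/hr
Rate = 13.09091 units/hr ÷ 0.9803922 units/mL = 13.35273 mL/hr
Time remaining = 28.74545 mL ÷ 13.35273 mL/hr = 2.152778 hr

2.2 hours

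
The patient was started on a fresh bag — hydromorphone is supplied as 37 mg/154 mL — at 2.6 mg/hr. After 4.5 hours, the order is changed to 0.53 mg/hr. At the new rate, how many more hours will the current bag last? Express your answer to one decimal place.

Initial rate:
Concentration = 37 mg ÷ 154 mL = 0.2402597 mg/mL
Rate = 2.6 mg/hr ÷ 0.2402597 mg/mL = 10.82162 mL/hr
Volume infused so far = 10.82162 mL/hr × 4.5 hr = 48.6973 mL
Volume remaining = 154 − 48.6973 = 105.3027 mL
New rate:
Rate = 0.53 mg/hr ÷ 0.2402597 mg/mL = 2.205946 mL/hr
Time remaining = 105.3027 mL ÷ 2.205946 mL/hr = 47.73585 hr

47.7 hours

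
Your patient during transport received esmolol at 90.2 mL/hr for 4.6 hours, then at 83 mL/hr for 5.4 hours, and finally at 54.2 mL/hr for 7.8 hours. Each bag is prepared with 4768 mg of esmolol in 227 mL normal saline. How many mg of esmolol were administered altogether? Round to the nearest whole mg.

27009 mg

Concentration = 4768 mg ÷ 227 mL = 21.00441 mg/mL
Stage 1: 90.2 mL/hr × 4.6 hr = 414.92 mL → 414.92 mL × 21.00441 mg/mL = 8715.148 mg
Stage 2: 83 mL/hr × 5.4 hr = 448.2 mL → 448.2 mL × 21.00441 mg/mL = 9414.174 mg
Stage 3: 54.2 mL/hr × 7.8 hr = 422.76 mL → 422.76 mL × 21.00441 mg/mL = 8879.822 mg
Total = 8715.148 + 9414.174 + 8879.822 = 27009.14 mg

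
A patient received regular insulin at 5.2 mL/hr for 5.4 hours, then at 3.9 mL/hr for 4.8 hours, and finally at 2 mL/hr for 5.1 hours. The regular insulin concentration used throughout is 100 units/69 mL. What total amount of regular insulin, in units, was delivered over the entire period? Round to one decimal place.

Concentration = 100 units ÷ 69 mL = 1.449275 units/mL
Stage 1: 5.2 mL/hr × 5.4 hr = 28.08 mL → 28.08 mL × 1.449275 units/mL = 40.69565 units
Stage 2: 3.9 mL/hr × 4.8 hr = 18.72 mL → 18.72 mL × 1.449275 units/mL = 27.13043 units
Stage 3: 2 mL/hr × 5.1 hr = 10.2 mL → 10.2 mL × 1.449275 units/mL = 14.78261 units
Total = 40.69565 + 27.13043 + 14.78261 = 82.6087 units

82.6 units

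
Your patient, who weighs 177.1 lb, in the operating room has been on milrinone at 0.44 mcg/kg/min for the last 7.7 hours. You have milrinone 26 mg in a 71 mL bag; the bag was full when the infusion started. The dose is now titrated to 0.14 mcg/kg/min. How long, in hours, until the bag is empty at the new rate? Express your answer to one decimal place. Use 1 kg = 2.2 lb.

14.3 hours

Initial rate:
Weight = 177.1 lb ÷ 2.2 lb/kg = 80.5 kg
Dose = 0.44 mcg/kg/min × 80.5 kg = 35.42 mcg/min
35.42 mcg/min × 60 min/hr = 2125.2 mcg/hr
Concentration = 26 mg ÷ 71 mL = 0.3661972 mg/mL = 366.1972 mcg/mL
Rate = 2125.2 mcg/hr ÷ 366.1972 mcg/mL = 5.803431 mL/hr
Volume infused so far = 5.803431 mL/hr × 7.7 hr = 44.68642 mL
Volume remaining = 71 − 44.68642 = 26.31358 mL
New rate:
Dose = 0.14 mcg/kg/min × 80.5 kg = 11.27 mcg/min
11.27 mcg/min × 60 min/hr = 676.2 mcg/hr
Rate = 676.2 mcg/hr ÷ 366.1972 mcg/mL = 1.846546 mL/hr
Time remaining = 26.31358 mL ÷ 1.846546 mL/hr = 14.25016 hr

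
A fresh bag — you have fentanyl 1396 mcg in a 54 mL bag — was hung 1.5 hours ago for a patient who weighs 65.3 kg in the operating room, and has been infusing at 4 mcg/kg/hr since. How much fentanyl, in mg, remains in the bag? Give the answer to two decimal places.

1.00 mg

Dose = 4 mcg/kg/hr × 65.3 kg = 261.2 mcg/hr
Concentration = 1396 mcg ÷ 54 mL = 25.85185 mcg/mL
Rate = 261.2 mcg/hr ÷ 25.85185 mcg/mL = 10.10372 mL/hr
Volume infused = 10.10372 mL/hr × 1.5 hr = 15.15559 mL
Volume remaining = 54 − 15.15559 = 38.84441 mL
Drug remaining = 38.84441 mL × 25.85185 mcg/mL = 1004.2 mcg = 1.0042 mg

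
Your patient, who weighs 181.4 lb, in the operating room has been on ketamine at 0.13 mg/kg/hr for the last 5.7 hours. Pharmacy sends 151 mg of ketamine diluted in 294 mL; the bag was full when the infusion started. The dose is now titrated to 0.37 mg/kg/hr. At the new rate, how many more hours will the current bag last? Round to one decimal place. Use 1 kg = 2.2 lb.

Initial rate:
Weight = 181.4 lb ÷ 2.2 lb/kg = 82.45455 kg
Dose = 0.13 mg/kg/hr × 82.45455 kg = 10.71909 mg/hr
Concentration = 151 mg ÷ 294 mL = 0.5136054 mg/mL
Rate = 10.71909 mg/hr ÷ 0.5136054 mg/mL = 20.87028 mL/hr
Volume infused so far = 20.87028 mL/hr × 5.7 hr = 118.9606 mL
Volume remaining = 294 − 118.9606 = 175.0394 mL
New rate:
Dose = 0.37 mg/kg/hr × 82.45455 kg = 30.50818 mg/hr
Rate = 30.50818 mg/hr ÷ 0.5136054 mg/mL = 59.40004 mL/hr
Time remaining = 175.0394 mL ÷ 59.40004 mL/hr = 2.946789 hr

2.9 hours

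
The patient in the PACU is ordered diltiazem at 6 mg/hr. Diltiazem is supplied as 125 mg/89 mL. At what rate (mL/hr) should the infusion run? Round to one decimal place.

4.3 mL/hr

Concentration = 125 mg ÷ 89 mL = 1.404494 mg/mL
Rate = 6 mg/hr ÷ 1.404494 mg/mL = 4.272 mL/hr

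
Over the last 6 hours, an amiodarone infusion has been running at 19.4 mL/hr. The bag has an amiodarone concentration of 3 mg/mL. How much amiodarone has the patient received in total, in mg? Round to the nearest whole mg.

Drug rate = 19.4 mL/hr × 3 mg/mL = 58.2 mg/hr
Total = 58.2 mg/hr × 6 hr = 349.2 mg

349 mg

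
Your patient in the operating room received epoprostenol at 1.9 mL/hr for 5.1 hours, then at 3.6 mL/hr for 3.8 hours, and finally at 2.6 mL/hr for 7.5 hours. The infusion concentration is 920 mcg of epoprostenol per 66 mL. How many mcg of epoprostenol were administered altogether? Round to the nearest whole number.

Concentration = 920 mcg ÷ 66 mL = 13.93939 mcg/mL
Stage 1: 1.9 mL/hr × 5.1 hr = 9.69 mL → 9.69 mL × 13.93939 mcg/mL = 135.0727 mcg
Stage 2: 3.6 mL/hr × 3.8 hr = 13.68 mL → 13.68 mL × 13.93939 mcg/mL = 190.6909 mcg
Stage 3: 2.6 mL/hr × 7.5 hr = 19.5 mL → 19.5 mL × 13.93939 mcg/mL = 271.8182 mcg
Total = 135.0727 + 190.6909 + 271.8182 = 597.5818 mcg

598 mcg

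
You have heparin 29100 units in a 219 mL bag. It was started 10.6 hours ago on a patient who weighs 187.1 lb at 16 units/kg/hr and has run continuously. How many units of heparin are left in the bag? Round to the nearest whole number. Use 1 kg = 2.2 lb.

Weight = 187.1 lb ÷ 2.2 lb/kg = 85.04545 kg
Dose = 16 units/kg/hr × 85.04545 kg = 1360.727 units/hr
Concentration = 29100 units ÷ 219 mL = 132.8767 units/mL
Rate = 1360.727 units/hr ÷ 132.8767 units/mL = 10.24052 mL/hr
Volume infused = 10.24052 mL/hr × 10.6 hr = 108.5496 mL
Volume remaining = 219 − 108.5496 = 110.4504 mL
Drug remaining = 110.4504 mL × 132.8767 units/mL = 14676.29 units

14676 units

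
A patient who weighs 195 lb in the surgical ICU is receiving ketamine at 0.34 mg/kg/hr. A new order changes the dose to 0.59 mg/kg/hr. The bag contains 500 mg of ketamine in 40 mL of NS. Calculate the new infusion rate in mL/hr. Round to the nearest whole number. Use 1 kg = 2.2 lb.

Weight = 195 lb ÷ 2.2 lb/kg = 88.63636 kg
Dose = 0.59 mg/kg/hr × 88.63636 kg = 52.29545 mg/hr
Concentration = 500 mg ÷ 40 mL = 12.5 mg/mL
Rate = 52.29545 mg/hr ÷ 12.5 mg/mL = 4.183636 mL/hr

4 mL/hr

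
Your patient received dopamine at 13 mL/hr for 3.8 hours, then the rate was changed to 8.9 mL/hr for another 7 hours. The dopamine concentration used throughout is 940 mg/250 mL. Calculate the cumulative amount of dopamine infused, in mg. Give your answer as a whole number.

Concentration = 940 mg ÷ 250 mL = 3.76 mg/mL
Stage 1: 13 mL/hr × 3.8 hr = 49.4 mL → 49.4 mL × 3.76 mg/mL = 185.744 mg
Stage 2: 8.9 mL/hr × 7 hr = 62.3 mL → 62.3 mL × 3.76 mg/mL = 234.248 mg
Total = 185.744 + 234.248 = 419.992 mg

420 mg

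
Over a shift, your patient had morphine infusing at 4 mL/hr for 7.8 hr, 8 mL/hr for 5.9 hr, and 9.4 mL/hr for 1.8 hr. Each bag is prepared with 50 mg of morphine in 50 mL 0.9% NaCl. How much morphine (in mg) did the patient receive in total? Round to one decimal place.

Concentration = 50 mg ÷ 50 mL = 1 mg/mL
Stage 1: 4 mL/hr × 7.8 hr = 31.2 mL → 31.2 mL × 1 mg/mL = 31.2 mg
Stage 2: 8 mL/hr × 5.9 hr = 47.2 mL → 47.2 mL × 1 mg/mL = 47.2 mg
Stage 3: 9.4 mL/hr × 1.8 hr = 16.92 mL → 16.92 mL × 1 mg/mL = 16.92 mg
Total = 31.2 + 47.2 + 16.92 = 95.32 mg

95.3 mg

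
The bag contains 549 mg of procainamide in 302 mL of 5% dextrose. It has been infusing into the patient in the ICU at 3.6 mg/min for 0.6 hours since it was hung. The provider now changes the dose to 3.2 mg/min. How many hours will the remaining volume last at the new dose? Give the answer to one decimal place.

2.2 hours

Initial rate:
3.6 mg/min × 60 min/hr = 216 mg/hr
Concentration = 549 mg ÷ 302 mL = 1.817881 mg/mL
Rate = 216 mg/hr ÷ 1.817881 mg/mL = 118.8197 mL/hr
Volume infused so far = 118.8197 mL/hr × 0.6 hr = 71.2918 mL
Volume remaining = 302 − 71.2918 = 230.7082 mL
New rate:
3.2 mg/min × 60 min/hr = 192 mg/hr
Rate = 192 mg/hr ÷ 1.817881 mg/mL = 105.6175 mL/hr
Time remaining = 230.7082 mL ÷ 105.6175 mL/hr = 2.184375 hr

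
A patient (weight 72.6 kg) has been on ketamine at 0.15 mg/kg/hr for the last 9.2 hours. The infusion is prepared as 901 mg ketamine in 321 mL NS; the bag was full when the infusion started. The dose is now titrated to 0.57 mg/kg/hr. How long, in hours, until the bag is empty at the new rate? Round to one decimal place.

Initial rate:
Dose = 0.15 mg/kg/hr × 72.6 kg = 10.89 mg/hr
Concentration = 901 mg ÷ 321 mL = 2.806854 mg/mL
Rate = 10.89 mg/hr ÷ 2.806854 mg/mL = 3.879789 mL/hr
Volume infused so far = 3.879789 mL/hr × 9.2 hr = 35.69406 mL
Volume remaining = 321 − 35.69406 = 285.3059 mL
New rate:
Dose = 0.57 mg/kg/hr × 72.6 kg = 41.382 mg/hr
Rate = 41.382 mg/hr ÷ 2.806854 mg/mL = 14.7432 mL/hr
Time remaining = 285.3059 mL ÷ 14.7432 mL/hr = 19.3517 hr

19.4 hours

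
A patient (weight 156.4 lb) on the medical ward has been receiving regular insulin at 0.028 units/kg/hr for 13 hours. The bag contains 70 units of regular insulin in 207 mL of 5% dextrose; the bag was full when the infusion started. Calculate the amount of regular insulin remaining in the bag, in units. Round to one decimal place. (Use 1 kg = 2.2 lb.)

Weight = 156.4 lb ÷ 2.2 lb/kg = 71.09091 kg
Dose = 0.028 units/kg/hr × 71.09091 kg = 1.990545 units/hr
Concentration = 70 units ÷ 207 mL = 0.3381643 units/mL
Rate = 1.990545 units/hr ÷ 0.3381643 units/mL = 5.886327 mL/hr
Volume infused = 5.886327 mL/hr × 13 hr = 76.52225 mL
Volume remaining = 207 − 76.52225 = 130.4777 mL
Drug remaining = 130.4777 mL × 0.3381643 units/mL = 44.12291 units

44.1 units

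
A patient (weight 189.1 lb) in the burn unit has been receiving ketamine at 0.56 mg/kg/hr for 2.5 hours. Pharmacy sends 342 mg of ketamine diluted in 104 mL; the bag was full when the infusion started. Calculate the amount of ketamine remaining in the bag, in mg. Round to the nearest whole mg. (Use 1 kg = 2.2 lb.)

Weight = 189.1 lb ÷ 2.2 lb/kg = 85.95455 kg
Dose = 0.56 mg/kg/hr × 85.95455 kg = 48.13455 mg/hr
Concentration = 342 mg ÷ 104 mL = 3.288462 mg/mL
Rate = 48.13455 mg/hr ÷ 3.288462 mg/mL = 14.63741 mL/hr
Volume infused = 14.63741 mL/hr × 2.5 hr = 36.59351 mL
Volume remaining = 104 − 36.59351 = 67.40649 mL
Drug remaining = 67.40649 mL × 3.288462 mg/mL = 221.6636 mg

222 mg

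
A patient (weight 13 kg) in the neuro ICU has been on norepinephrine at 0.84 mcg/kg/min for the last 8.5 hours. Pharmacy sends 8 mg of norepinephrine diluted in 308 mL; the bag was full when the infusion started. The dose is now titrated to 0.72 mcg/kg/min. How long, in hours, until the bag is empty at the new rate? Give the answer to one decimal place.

Initial rate:
Dose = 0.84 mcg/kg/min × 13 kg = 10.92 mcg/min
10.92 mcg/min × 60 min/hr = 655.2 mcg/hr
Concentration = 8 mg ÷ 308 mL = 0.02597403 mg/mL = 25.97403 mcg/mL
Rate = 655.2 mcg/hr ÷ 25.97403 mcg/mL = 25.2252 mL/hr
Volume infused so far = 25.2252 mL/hr × 8.5 hr = 214.4142 mL
Volume remaining = 308 − 214.4142 = 93.5858 mL
New rate:
Dose = 0.72 mcg/kg/min × 13 kg = 9.36 mcg/min
9.36 mcg/min × 60 min/hr = 561.6 mcg/hr
Rate = 561.6 mcg/hr ÷ 25.97403 mcg/mL = 21.6216 mL/hr
Time remaining = 93.5858 mL ÷ 21.6216 mL/hr = 4.328348 hr

4.3 hours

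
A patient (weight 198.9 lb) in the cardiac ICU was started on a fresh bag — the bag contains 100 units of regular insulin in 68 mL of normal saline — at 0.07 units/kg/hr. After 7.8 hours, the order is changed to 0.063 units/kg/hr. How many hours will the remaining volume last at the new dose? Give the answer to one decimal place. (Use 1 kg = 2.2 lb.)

8.9 hours

Initial rate:
Weight = 198.9 lb ÷ 2.2 lb/kg = 90.40909 kg
Dose = 0.07 units/kg/hr × 90.40909 kg = 6.328636 units/hr
Concentration = 100 units ÷ 68 mL = 1.470588 units/mL
Rate = 6.328636 units/hr ÷ 1.470588 units/mL = 4.303473 mL/hr
Volume infused so far = 4.303473 mL/hr × 7.8 hr = 33.56709 mL
Volume remaining = 68 − 33.56709 = 34.43291 mL
New rate:
Dose = 0.063 units/kg/hr × 90.40909 kg = 5.695773 units/hr
Rate = 5.695773 units/hr ÷ 1.470588 units/mL = 3.873125 mL/hr
Time remaining = 34.43291 mL ÷ 3.873125 mL/hr = 8.890214 hr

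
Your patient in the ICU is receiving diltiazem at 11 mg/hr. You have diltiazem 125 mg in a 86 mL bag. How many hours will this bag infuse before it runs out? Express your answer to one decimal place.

11.4 hours

Concentration = 125 mg ÷ 86 mL = 1.453488 mg/mL
Rate = 11 mg/hr ÷ 1.453488 mg/mL = 7.568 mL/hr
Duration = 86 mL ÷ 7.568 mL/hr = 11.36364 hr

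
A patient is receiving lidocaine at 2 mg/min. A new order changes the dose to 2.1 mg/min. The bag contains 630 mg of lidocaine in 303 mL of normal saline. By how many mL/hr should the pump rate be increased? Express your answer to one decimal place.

2.9 mL/hr

At the current dose:
2 mg/min × 60 min/hr = 120 mg/hr
Concentration = 630 mg ÷ 303 mL = 2.079208 mg/mL
Rate = 120 mg/hr ÷ 2.079208 mg/mL = 57.71429 mL/hr
At the new dose:
2.1 mg/min × 60 min/hr = 126 mg/hr
Rate = 126 mg/hr ÷ 2.079208 mg/mL = 60.6 mL/hr
Change = 60.6 − 57.71429 = 2.885714 mL/hr → 2.885714 mL/hr increase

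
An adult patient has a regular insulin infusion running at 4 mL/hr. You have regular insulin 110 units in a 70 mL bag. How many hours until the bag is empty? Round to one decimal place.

17.5 hours

Duration = 70 mL ÷ 4 mL/hr = 17.5 hr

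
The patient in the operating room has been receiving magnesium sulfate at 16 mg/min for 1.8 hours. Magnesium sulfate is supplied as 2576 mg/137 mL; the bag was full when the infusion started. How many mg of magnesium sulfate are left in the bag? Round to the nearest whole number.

848 mg

16 mg/min × 60 min/hr = 960 mg/hr
Concentration = 2576 mg ÷ 137 mL = 18.80292 mg/mL
Rate = 960 mg/hr ÷ 18.80292 mg/mL = 51.0559 mL/hr
Volume infused = 51.0559 mL/hr × 1.8 hr = 91.90062 mL
Volume remaining = 137 − 91.90062 = 45.09938 mL
Drug remaining = 45.09938 mL × 18.80292 mg/mL = 848 mg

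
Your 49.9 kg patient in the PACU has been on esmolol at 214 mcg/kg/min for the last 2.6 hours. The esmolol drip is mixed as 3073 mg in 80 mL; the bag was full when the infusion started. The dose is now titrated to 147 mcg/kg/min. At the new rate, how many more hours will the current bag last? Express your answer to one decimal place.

Initial rate:
Dose = 214 mcg/kg/min × 49.9 kg = 10678.6 mcg/min
10678.6 mcg/min × 60 min/hr = 640716 mcg/hr
Concentration = 3073 mg ÷ 80 mL = 38.4125 mg/mL = 38412.5 mcg/mL
Rate = 640716 mcg/hr ÷ 38412.5 mcg/mL = 16.67988 mL/hr
Volume infused so far = 16.67988 mL/hr × 2.6 hr = 43.3677 mL
Volume remaining = 80 − 43.3677 = 36.6323 mL
New rate:
Dose = 147 mcg/kg/min × 49.9 kg = 7335.3 mcg/min
7335.3 mcg/min × 60 min/hr = 440118 mcg/hr
Rate = 440118 mcg/hr ÷ 38412.5 mcg/mL = 11.45768 mL/hr
Time remaining = 36.6323 mL ÷ 11.45768 mL/hr = 3.197184 hr

3.2 hours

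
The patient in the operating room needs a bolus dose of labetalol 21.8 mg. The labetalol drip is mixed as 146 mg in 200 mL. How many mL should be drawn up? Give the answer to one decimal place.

Concentration = 146 mg ÷ 200 mL = 0.73 mg/mL
Volume = 21.8 mg ÷ 0.73 mg/mL = 29.86301 mL

29.9 mL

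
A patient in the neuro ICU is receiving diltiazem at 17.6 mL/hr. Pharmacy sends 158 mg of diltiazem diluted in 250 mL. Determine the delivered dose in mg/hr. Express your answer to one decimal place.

Concentration = 158 mg ÷ 250 mL = 0.632 mg/mL
Drug rate = 17.6 mL/hr × 0.632 mg/mL = 11.1232 mg/hr

11.1 mg/hr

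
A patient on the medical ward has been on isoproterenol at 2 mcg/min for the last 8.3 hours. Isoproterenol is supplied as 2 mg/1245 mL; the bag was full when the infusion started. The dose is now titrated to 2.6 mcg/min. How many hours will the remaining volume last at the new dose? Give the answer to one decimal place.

Initial rate:
2 mcg/min × 60 min/hr = 120 mcg/hr
Concentration = 2 mg ÷ 1245 mL = 0.001606426 mg/mL = 1.606426 mcg/mL
Rate = 120 mcg/hr ÷ 1.606426 mcg/mL = 74.7 mL/hr
Volume infused so far = 74.7 mL/hr × 8.3 hr = 620.01 mL
Volume remaining = 1245 − 620.01 = 624.99 mL
New rate:
2.6 mcg/min × 60 min/hr = 156 mcg/hr
Rate = 156 mcg/hr ÷ 1.606426 mcg/mL = 97.11 mL/hr
Time remaining = 624.99 mL ÷ 97.11 mL/hr = 6.435897 hr

6.4 hours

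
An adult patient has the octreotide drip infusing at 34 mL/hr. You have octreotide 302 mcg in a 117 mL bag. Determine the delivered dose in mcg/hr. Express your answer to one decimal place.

Concentration = 302 mcg ÷ 117 mL = 2.581197 mcg/mL
Drug rate = 34 mL/hr × 2.581197 mcg/mL = 87.76068 mcg/hr

87.8 mcg/hr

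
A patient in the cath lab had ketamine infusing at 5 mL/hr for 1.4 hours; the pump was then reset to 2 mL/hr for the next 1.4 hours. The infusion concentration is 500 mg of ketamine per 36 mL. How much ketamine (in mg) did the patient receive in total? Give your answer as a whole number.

Concentration = 500 mg ÷ 36 mL = 13.88889 mg/mL
Stage 1: 5 mL/hr × 1.4 hr = 7 mL → 7 mL × 13.88889 mg/mL = 97.22222 mg
Stage 2: 2 mL/hr × 1.4 hr = 2.8 mL → 2.8 mL × 13.88889 mg/mL = 38.88889 mg
Total = 97.22222 + 38.88889 = 136.1111 mg

136 mg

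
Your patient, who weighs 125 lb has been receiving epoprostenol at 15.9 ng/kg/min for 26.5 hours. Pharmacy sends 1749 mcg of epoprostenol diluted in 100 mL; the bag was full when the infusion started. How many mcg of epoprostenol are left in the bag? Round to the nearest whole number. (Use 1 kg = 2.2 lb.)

313 mcg

Weight = 125 lb ÷ 2.2 lb/kg = 56.81818 kg
Dose = 15.9 ng/kg/min × 56.81818 kg = 903.4091 ng/min
903.4091 ng/min × 60 min/hr = 54204.55 ng/hr
Concentration = 1749 mcg ÷ 100 mL = 17.49 mcg/mL = 17490 ng/mL
Rate = 54204.55 ng/hr ÷ 17490 ng/mL = 3.099174 mL/hr
Volume infused = 3.099174 mL/hr × 26.5 hr = 82.1281 mL
Volume remaining = 100 − 82.1281 = 17.8719 mL
Drug remaining = 17.8719 mL × 17490 ng/mL = 312579.5 ng = 312.5795 mcg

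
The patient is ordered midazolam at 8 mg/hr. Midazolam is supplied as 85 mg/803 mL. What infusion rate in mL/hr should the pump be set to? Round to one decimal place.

Concentration = 85 mg ÷ 803 mL = 0.1058531 mg/mL
Rate = 8 mg/hr ÷ 0.1058531 mg/mL = 75.57647 mL/hr

75.6 mL/hr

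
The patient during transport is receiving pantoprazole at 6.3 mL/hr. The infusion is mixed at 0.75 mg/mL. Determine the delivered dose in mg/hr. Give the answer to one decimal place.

Drug rate = 6.3 mL/hr × 0.75 mg/mL = 4.725 mg/hr

4.7 mg/hr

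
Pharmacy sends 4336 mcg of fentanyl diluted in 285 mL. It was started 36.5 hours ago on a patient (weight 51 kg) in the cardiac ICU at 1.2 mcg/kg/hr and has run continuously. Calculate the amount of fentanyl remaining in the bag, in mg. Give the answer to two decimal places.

2.10 mg

Dose = 1.2 mcg/kg/hr × 51 kg = 61.2 mcg/hr
Concentration = 4336 mcg ÷ 285 mL = 15.21404 mcg/mL
Rate = 61.2 mcg/hr ÷ 15.21404 mcg/mL = 4.022601 mL/hr
Volume infused = 4.022601 mL/hr × 36.5 hr = 146.825 mL
Volume remaining = 285 − 146.825 = 138.175 mL
Drug remaining = 138.175 mL × 15.21404 mcg/mL = 2102.2 mcg = 2.1022 mg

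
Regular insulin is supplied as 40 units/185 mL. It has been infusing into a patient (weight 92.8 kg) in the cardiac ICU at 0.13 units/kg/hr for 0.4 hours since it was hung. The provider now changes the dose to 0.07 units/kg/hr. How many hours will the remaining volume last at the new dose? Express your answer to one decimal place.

5.4 hours

Initial rate:
Dose = 0.13 units/kg/hr × 92.8 kg = 12.064 units/hr
Concentration = 40 units ÷ 185 mL = 0.2162162 units/mL
Rate = 12.064 units/hr ÷ 0.2162162 units/mL = 55.796 mL/hr
Volume infused so far = 55.796 mL/hr × 0.4 hr = 22.3184 mL
Volume remaining = 185 − 22.3184 = 162.6816 mL
New rate:
Dose = 0.07 units/kg/hr × 92.8 kg = 6.496 units/hr
Rate = 6.496 units/hr ÷ 0.2162162 units/mL = 30.044 mL/hr
Time remaining = 162.6816 mL ÷ 30.044 mL/hr = 5.414778 hr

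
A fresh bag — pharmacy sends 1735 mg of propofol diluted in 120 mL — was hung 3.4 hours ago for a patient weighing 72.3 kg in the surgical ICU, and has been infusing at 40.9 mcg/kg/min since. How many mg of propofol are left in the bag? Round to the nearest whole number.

Dose = 40.9 mcg/kg/min × 72.3 kg = 2957.07 mcg/min
2957.07 mcg/min × 60 min/hr = 177424.2 mcg/hr
Concentration = 1735 mg ÷ 120 mL = 14.45833 mg/mL = 14458.33 mcg/mL
Rate = 177424.2 mcg/hr ÷ 14458.33 mcg/mL = 12.27141 mL/hr
Volume infused = 12.27141 mL/hr × 3.4 hr = 41.72281 mL
Volume remaining = 120 − 41.72281 = 78.27719 mL
Drug remaining = 78.27719 mL × 14458.33 mcg/mL = 1131758 mcg = 1131.758 mg

1132 mg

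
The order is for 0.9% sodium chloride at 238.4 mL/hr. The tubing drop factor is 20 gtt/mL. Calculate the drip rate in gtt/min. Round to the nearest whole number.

238.4 mL/hr ÷ 60 min/hr = 3.973333 mL/min
3.973333 mL/min × 20 gtt/mL = 79.46667 gtt/min

79 gtt/min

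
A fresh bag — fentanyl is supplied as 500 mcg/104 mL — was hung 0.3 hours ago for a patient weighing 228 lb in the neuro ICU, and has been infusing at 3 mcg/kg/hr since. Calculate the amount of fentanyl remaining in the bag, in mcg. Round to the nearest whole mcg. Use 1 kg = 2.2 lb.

407 mcg

Weight = 228 lb ÷ 2.2 lb/kg = 103.6364 kg
Dose = 3 mcg/kg/hr × 103.6364 kg = 310.9091 mcg/hr
Concentration = 500 mcg ÷ 104 mL = 4.807692 mcg/mL
Rate = 310.9091 mcg/hr ÷ 4.807692 mcg/mL = 64.66909 mL/hr
Volume infused = 64.66909 mL/hr × 0.3 hr = 19.40073 mL
Volume remaining = 104 − 19.40073 = 84.59927 mL
Drug remaining = 84.59927 mL × 4.807692 mcg/mL = 406.7273 mcg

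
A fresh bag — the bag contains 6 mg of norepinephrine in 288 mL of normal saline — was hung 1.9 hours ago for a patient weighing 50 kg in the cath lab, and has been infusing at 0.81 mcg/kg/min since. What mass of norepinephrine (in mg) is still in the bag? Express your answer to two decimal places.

Dose = 0.81 mcg/kg/min × 50 kg = 40.5 mcg/min
40.5 mcg/min × 60 min/hr = 2430 mcg/hr
Concentration = 6 mg ÷ 288 mL = 0.02083333 mg/mL = 20.83333 mcg/mL
Rate = 2430 mcg/hr ÷ 20.83333 mcg/mL = 116.64 mL/hr
Volume infused = 116.64 mL/hr × 1.9 hr = 221.616 mL
Volume remaining = 288 − 221.616 = 66.384 mL
Drug remaining = 66.384 mL × 20.83333 mcg/mL = 1383 mcg = 1.383 mg

1.38 mg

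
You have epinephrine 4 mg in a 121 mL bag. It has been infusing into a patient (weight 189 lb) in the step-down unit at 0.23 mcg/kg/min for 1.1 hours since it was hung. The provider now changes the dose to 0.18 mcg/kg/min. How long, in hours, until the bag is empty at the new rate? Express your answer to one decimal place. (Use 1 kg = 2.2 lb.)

Initial rate:
Weight = 189 lb ÷ 2.2 lb/kg = 85.90909 kg
Dose = 0.23 mcg/kg/min × 85.90909 kg = 19.75909 mcg/min
19.75909 mcg/min × 60 min/hr = 1185.545 mcg/hr
Concentration = 4 mg ÷ 121 mL = 0.03305785 mg/mL = 33.05785 mcg/mL
Rate = 1185.545 mcg/hr ÷ 33.05785 mcg/mL = 35.86275 mL/hr
Volume infused so far = 35.86275 mL/hr × 1.1 hr = 39.44903 mL
Volume remaining = 121 − 39.44903 = 81.55097 mL
New rate:
Dose = 0.18 mcg/kg/min × 85.90909 kg = 15.46364 mcg/min
15.46364 mcg/min × 60 min/hr = 927.8182 mcg/hr
Rate = 927.8182 mcg/hr ÷ 33.05785 mcg/mL = 28.0665 mL/hr
Time remaining = 81.55097 mL ÷ 28.0665 mL/hr = 2.905634 hr

2.9 hours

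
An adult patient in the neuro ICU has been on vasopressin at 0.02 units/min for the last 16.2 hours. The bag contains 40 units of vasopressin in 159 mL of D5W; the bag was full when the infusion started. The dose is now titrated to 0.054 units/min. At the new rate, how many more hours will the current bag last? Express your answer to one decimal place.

Initial rate:
0.02 units/min × 60 min/hr = 1.2 units/hr
Concentration = 40 units ÷ 159 mL = 0.2515723 units/mL
Rate = 1.2 units/hr ÷ 0.2515723 units/mL = 4.77 mL/hr
Volume infused so far = 4.77 mL/hr × 16.2 hr = 77.274 mL
Volume remaining = 159 − 77.274 = 81.726 mL
New rate:
0.054 units/min × 60 min/hr = 3.24 units/hr
Rate = 3.24 units/hr ÷ 0.2515723 units/mL = 12.879 mL/hr
Time remaining = 81.726 mL ÷ 12.879 mL/hr = 6.345679 hr

6.3 hours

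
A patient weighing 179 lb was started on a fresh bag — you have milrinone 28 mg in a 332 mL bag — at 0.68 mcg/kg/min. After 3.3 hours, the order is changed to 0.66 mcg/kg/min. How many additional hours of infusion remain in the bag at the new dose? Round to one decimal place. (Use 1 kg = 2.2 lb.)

Initial rate:
Weight = 179 lb ÷ 2.2 lb/kg = 81.36364 kg
Dose = 0.68 mcg/kg/min × 81.36364 kg = 55.32727 mcg/min
55.32727 mcg/min × 60 min/hr = 3319.636 mcg/hr
Concentration = 28 mg ÷ 332 mL = 0.08433735 mg/mL = 84.33735 mcg/mL
Rate = 3319.636 mcg/hr ÷ 84.33735 mcg/mL = 39.3614 mL/hr
Volume infused so far = 39.3614 mL/hr × 3.3 hr = 129.8926 mL
Volume remaining = 332 − 129.8926 = 202.1074 mL
New rate:
Dose = 0.66 mcg/kg/min × 81.36364 kg = 53.7 mcg/min
53.7 mcg/min × 60 min/hr = 3222 mcg/hr
Rate = 3222 mcg/hr ÷ 84.33735 mcg/mL = 38.20371 mL/hr
Time remaining = 202.1074 mL ÷ 38.20371 mL/hr = 5.290255 hr

5.3 hours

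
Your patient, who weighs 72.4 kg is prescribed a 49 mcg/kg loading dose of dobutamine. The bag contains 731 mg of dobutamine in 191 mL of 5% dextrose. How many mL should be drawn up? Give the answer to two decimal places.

0.93 mL

Dose = 49 mcg/kg × 72.4 kg = 3547.6 mcg
Concentration = 731 mg ÷ 191 mL = 3.827225 mg/mL = 3827.225 mcg/mL
Volume = 3547.6 mcg ÷ 3827.225 mcg/mL = 0.9269379 mL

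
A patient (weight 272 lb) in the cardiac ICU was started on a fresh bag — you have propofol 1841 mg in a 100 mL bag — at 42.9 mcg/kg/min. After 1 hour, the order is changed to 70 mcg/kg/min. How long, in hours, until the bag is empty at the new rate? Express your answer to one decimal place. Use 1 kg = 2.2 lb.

2.9 hours

Initial rate:
Weight = 272 lb ÷ 2.2 lb/kg = 123.6364 kg
Dose = 42.9 mcg/kg/min × 123.6364 kg = 5304 mcg/min
5304 mcg/min × 60 min/hr = 318240 mcg/hr
Concentration = 1841 mg ÷ 100 mL = 18.41 mg/mL = 18410 mcg/mL
Rate = 318240 mcg/hr ÷ 18410 mcg/mL = 17.28626 mL/hr
Volume infused so far = 17.28626 mL/hr × 1 hr = 17.28626 mL
Volume remaining = 100 − 17.28626 = 82.71374 mL
New rate:
Dose = 70 mcg/kg/min × 123.6364 kg = 8654.545 mcg/min
8654.545 mcg/min × 60 min/hr = 519272.7 mcg/hr
Rate = 519272.7 mcg/hr ÷ 18410 mcg/mL = 28.20601 mL/hr
Time remaining = 82.71374 mL ÷ 28.20601 mL/hr = 2.932486 hr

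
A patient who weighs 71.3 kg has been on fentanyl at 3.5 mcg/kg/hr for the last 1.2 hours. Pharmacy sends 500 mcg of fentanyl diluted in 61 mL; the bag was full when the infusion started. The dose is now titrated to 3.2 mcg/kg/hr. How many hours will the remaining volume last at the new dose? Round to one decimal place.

Initial rate:
Dose = 3.5 mcg/kg/hr × 71.3 kg = 249.55 mcg/hr
Concentration = 500 mcg ÷ 61 mL = 8.196721 mcg/mL
Rate = 249.55 mcg/hr ÷ 8.196721 mcg/mL = 30.4451 mL/hr
Volume infused so far = 30.4451 mL/hr × 1.2 hr = 36.53412 mL
Volume remaining = 61 − 36.53412 = 24.46588 mL
New rate:
Dose = 3.2 mcg/kg/hr × 71.3 kg = 228.16 mcg/hr
Rate = 228.16 mcg/hr ÷ 8.196721 mcg/mL = 27.83552 mL/hr
Time remaining = 24.46588 mL ÷ 27.83552 mL/hr = 0.8789446 hr

0.9 hours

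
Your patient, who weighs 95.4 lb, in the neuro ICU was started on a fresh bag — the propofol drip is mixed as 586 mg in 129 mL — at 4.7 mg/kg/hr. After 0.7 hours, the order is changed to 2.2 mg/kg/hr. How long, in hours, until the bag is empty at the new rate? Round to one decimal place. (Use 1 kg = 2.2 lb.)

4.6 hours

Initial rate:
Weight = 95.4 lb ÷ 2.2 lb/kg = 43.36364 kg
Dose = 4.7 mg/kg/hr × 43.36364 kg = 203.8091 mg/hr
Concentration = 586 mg ÷ 129 mL = 4.542636 mg/mL
Rate = 203.8091 mg/hr ÷ 4.542636 mg/mL = 44.86582 mL/hr
Volume infused so far = 44.86582 mL/hr × 0.7 hr = 31.40608 mL
Volume remaining = 129 − 31.40608 = 97.59392 mL
New rate:
Dose = 2.2 mg/kg/hr × 43.36364 kg = 95.4 mg/hr
Rate = 95.4 mg/hr ÷ 4.542636 mg/mL = 21.00102 mL/hr
Time remaining = 97.59392 mL ÷ 21.00102 mL/hr = 4.647103 hr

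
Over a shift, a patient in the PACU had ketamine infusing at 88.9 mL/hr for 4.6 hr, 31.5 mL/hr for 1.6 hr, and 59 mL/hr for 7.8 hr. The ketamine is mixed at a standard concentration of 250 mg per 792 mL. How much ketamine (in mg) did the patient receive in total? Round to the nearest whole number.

290 mg

Concentration = 250 mg ÷ 792 mL = 0.3156566 mg/mL
Stage 1: 88.9 mL/hr × 4.6 hr = 408.94 mL → 408.94 mL × 0.3156566 mg/mL = 129.0846 mg
Stage 2: 31.5 mL/hr × 1.6 hr = 50.4 mL → 50.4 mL × 0.3156566 mg/mL = 15.90909 mg
Stage 3: 59 mL/hr × 7.8 hr = 460.2 mL → 460.2 mL × 0.3156566 mg/mL = 145.2652 mg
Total = 129.0846 + 15.90909 + 145.2652 = 290.2588 mg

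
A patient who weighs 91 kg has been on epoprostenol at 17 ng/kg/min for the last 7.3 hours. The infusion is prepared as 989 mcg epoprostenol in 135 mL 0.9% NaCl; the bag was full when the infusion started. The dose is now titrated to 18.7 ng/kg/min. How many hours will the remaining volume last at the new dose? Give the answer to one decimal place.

Initial rate:
Dose = 17 ng/kg/min × 91 kg = 1547 ng/min
1547 ng/min × 60 min/hr = 92820 ng/hr
Concentration = 989 mcg ÷ 135 mL = 7.325926 mcg/mL = 7325.926 ng/mL
Rate = 92820 ng/hr ÷ 7325.926 ng/mL = 12.67007 mL/hr
Volume infused so far = 12.67007 mL/hr × 7.3 hr = 92.49152 mL
Volume remaining = 135 − 92.49152 = 42.50848 mL
New rate:
Dose = 18.7 ng/kg/min × 91 kg = 1701.7 ng/min
1701.7 ng/min × 60 min/hr = 102102 ng/hr
Rate = 102102 ng/hr ÷ 7325.926 ng/mL = 13.93708 mL/hr
Time remaining = 42.50848 mL ÷ 13.93708 mL/hr = 3.050028 hr

3.1 hours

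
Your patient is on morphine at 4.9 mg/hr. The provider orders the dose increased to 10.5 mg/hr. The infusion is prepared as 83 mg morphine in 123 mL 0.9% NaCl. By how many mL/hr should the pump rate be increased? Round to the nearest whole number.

8 mL/hr

At the current dose:
Concentration = 83 mg ÷ 123 mL = 0.6747967 mg/mL
Rate = 4.9 mg/hr ÷ 0.6747967 mg/mL = 7.261446 mL/hr
At the new dose:
Rate = 10.5 mg/hr ÷ 0.6747967 mg/mL = 15.56024 mL/hr
Change = 15.56024 − 7.261446 = 8.298795 mL/hr → 8.298795 mL/hr increase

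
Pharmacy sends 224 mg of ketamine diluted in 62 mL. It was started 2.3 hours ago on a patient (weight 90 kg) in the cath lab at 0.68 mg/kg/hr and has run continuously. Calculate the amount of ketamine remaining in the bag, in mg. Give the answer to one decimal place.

Dose = 0.68 mg/kg/hr × 90 kg = 61.2 mg/hr
Concentration = 224 mg ÷ 62 mL = 3.612903 mg/mL
Rate = 61.2 mg/hr ÷ 3.612903 mg/mL = 16.93929 mL/hr
Volume infused = 16.93929 mL/hr × 2.3 hr = 38.96036 mL
Volume remaining = 62 − 38.96036 = 23.03964 mL
Drug remaining = 23.03964 mL × 3.612903 mg/mL = 83.24 mg

83.2 mg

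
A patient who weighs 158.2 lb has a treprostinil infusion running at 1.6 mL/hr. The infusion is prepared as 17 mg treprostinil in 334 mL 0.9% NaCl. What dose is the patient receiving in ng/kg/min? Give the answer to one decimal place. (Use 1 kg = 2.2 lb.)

18.9 ng/kg/min

Weight = 158.2 lb ÷ 2.2 lb/kg = 71.90909 kg
Concentration = 17 mg ÷ 334 mL = 0.0508982 mg/mL = 50898.2 ng/mL
Drug rate = 1.6 mL/hr × 50898.2 ng/mL = 81437.13 ng/hr
81437.13 ng/hr ÷ 60 min/hr = 1357.285 ng/min
1357.285 ng/min ÷ 71.90909 kg = 18.87502 ng/kg/min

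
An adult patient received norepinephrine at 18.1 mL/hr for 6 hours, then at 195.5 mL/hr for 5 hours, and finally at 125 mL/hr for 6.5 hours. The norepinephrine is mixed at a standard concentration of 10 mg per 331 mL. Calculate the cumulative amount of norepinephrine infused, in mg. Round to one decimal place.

Concentration = 10 mg ÷ 331 mL = 0.03021148 mg/mL
Stage 1: 18.1 mL/hr × 6 hr = 108.6 mL → 108.6 mL × 0.03021148 mg/mL = 3.280967 mg
Stage 2: 195.5 mL/hr × 5 hr = 977.5 mL → 977.5 mL × 0.03021148 mg/mL = 29.53172 mg
Stage 3: 125 mL/hr × 6.5 hr = 812.5 mL → 812.5 mL × 0.03021148 mg/mL = 24.54683 mg
Total = 3.280967 + 29.53172 + 24.54683 = 57.35952 mg

57.4 mg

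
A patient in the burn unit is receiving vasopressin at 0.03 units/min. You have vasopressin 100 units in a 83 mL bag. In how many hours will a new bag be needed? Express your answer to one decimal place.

0.03 units/min × 60 min/hr = 1.8 units/hr
Concentration = 100 units ÷ 83 mL = 1.204819 units/mL
Rate = 1.8 units/hr ÷ 1.204819 units/mL = 1.494 mL/hr
Duration = 83 mL ÷ 1.494 mL/hr = 55.55556 hr

55.6 hours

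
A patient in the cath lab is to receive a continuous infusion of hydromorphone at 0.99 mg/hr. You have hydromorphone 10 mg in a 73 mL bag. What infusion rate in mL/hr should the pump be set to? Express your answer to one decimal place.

Concentration = 10 mg ÷ 73 mL = 0.1369863 mg/mL
Rate = 0.99 mg/hr ÷ 0.1369863 mg/mL = 7.227 mL/hr

7.2 mL/hr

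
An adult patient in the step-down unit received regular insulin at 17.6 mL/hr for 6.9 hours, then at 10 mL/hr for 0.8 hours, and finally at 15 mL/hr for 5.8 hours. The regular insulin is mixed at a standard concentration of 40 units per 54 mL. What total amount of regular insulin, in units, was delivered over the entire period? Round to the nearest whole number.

160 units

Concentration = 40 units ÷ 54 mL = 0.7407407 units/mL
Stage 1: 17.6 mL/hr × 6.9 hr = 121.44 mL → 121.44 mL × 0.7407407 units/mL = 89.95556 units
Stage 2: 10 mL/hr × 0.8 hr = 8 mL → 8 mL × 0.7407407 units/mL = 5.925926 units
Stage 3: 15 mL/hr × 5.8 hr = 87 mL → 87 mL × 0.7407407 units/mL = 64.44444 units
Total = 89.95556 + 5.925926 + 64.44444 = 160.3259 units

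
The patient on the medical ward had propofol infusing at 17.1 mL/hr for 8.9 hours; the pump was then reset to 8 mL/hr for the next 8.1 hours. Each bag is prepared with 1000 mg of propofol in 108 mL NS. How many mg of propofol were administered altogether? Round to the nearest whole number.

2009 mg

Concentration = 1000 mg ÷ 108 mL = 9.259259 mg/mL
Stage 1: 17.1 mL/hr × 8.9 hr = 152.19 mL → 152.19 mL × 9.259259 mg/mL = 1409.167 mg
Stage 2: 8 mL/hr × 8.1 hr = 64.8 mL → 64.8 mL × 9.259259 mg/mL = 600 mg
Total = 1409.167 + 600 = 2009.167 mg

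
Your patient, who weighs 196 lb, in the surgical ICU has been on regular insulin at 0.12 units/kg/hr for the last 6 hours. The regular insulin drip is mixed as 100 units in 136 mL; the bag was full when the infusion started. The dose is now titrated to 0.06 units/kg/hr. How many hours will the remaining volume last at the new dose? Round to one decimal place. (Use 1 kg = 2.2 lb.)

6.7 hours

Initial rate:
Weight = 196 lb ÷ 2.2 lb/kg = 89.09091 kg
Dose = 0.12 units/kg/hr × 89.09091 kg = 10.69091 units/hr
Concentration = 100 units ÷ 136 mL = 0.7352941 units/mL
Rate = 10.69091 units/hr ÷ 0.7352941 units/mL = 14.53964 mL/hr
Volume infused so far = 14.53964 mL/hr × 6 hr = 87.23782 mL
Volume remaining = 136 − 87.23782 = 48.76218 mL
New rate:
Dose = 0.06 units/kg/hr × 89.09091 kg = 5.345455 units/hr
Rate = 5.345455 units/hr ÷ 0.7352941 units/mL = 7.269818 mL/hr
Time remaining = 48.76218 mL ÷ 7.269818 mL/hr = 6.707483 hr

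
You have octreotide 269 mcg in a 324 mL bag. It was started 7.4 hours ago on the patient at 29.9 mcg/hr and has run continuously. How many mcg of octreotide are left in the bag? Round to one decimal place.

Concentration = 269 mcg ÷ 324 mL = 0.8302469 mcg/mL
Rate = 29.9 mcg/hr ÷ 0.8302469 mcg/mL = 36.01338 mL/hr
Volume infused = 36.01338 mL/hr × 7.4 hr = 266.499 mL
Volume remaining = 324 − 266.499 = 57.50097 mL
Drug remaining = 57.50097 mL × 0.8302469 mcg/mL = 47.74 mcg

47.7 mcg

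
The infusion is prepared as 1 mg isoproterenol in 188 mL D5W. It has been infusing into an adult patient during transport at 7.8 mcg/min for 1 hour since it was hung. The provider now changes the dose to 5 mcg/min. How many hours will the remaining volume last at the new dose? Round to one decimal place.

Initial rate:
7.8 mcg/min × 60 min/hr = 468 mcg/hr
Concentration = 1 mg ÷ 188 mL = 0.005319149 mg/mL = 5.319149 mcg/mL
Rate = 468 mcg/hr ÷ 5.319149 mcg/mL = 87.984 mL/hr
Volume infused so far = 87.984 mL/hr × 1 hr = 87.984 mL
Volume remaining = 188 − 87.984 = 100.016 mL
New rate:
5 mcg/min × 60 min/hr = 300 mcg/hr
Rate = 300 mcg/hr ÷ 5.319149 mcg/mL = 56.4 mL/hr
Time remaining = 100.016 mL ÷ 56.4 mL/hr = 1.773333 hr

1.8 hours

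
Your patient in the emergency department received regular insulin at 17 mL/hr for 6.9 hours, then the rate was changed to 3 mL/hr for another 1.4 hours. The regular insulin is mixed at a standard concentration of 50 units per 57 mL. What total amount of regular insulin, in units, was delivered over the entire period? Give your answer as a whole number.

Concentration = 50 units ÷ 57 mL = 0.877193 units/mL
Stage 1: 17 mL/hr × 6.9 hr = 117.3 mL → 117.3 mL × 0.877193 units/mL = 102.8947 units
Stage 2: 3 mL/hr × 1.4 hr = 4.2 mL → 4.2 mL × 0.877193 units/mL = 3.684211 units
Total = 102.8947 + 3.684211 = 106.5789 units

107 units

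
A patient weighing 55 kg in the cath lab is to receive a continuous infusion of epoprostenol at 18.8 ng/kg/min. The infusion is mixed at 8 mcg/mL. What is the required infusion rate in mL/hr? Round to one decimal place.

7.8 mL/hr

Dose = 18.8 ng/kg/min × 55 kg = 1034 ng/min
1034 ng/min × 60 min/hr = 62040 ng/hr
Concentration = 8 mcg/mL = 8000 ng/mL
Rate = 62040 ng/hr ÷ 8000 ng/mL = 7.755 mL/hr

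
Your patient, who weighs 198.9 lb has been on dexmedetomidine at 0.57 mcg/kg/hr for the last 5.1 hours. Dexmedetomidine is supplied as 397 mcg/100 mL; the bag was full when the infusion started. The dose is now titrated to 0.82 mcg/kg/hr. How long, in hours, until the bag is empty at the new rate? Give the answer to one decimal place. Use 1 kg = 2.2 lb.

Initial rate:
Weight = 198.9 lb ÷ 2.2 lb/kg = 90.40909 kg
Dose = 0.57 mcg/kg/hr × 90.40909 kg = 51.53318 mcg/hr
Concentration = 397 mcg ÷ 100 mL = 3.97 mcg/mL
Rate = 51.53318 mcg/hr ÷ 3.97 mcg/mL = 12.98065 mL/hr
Volume infused so far = 12.98065 mL/hr × 5.1 hr = 66.20132 mL
Volume remaining = 100 − 66.20132 = 33.79868 mL
New rate:
Dose = 0.82 mcg/kg/hr × 90.40909 kg = 74.13545 mcg/hr
Rate = 74.13545 mcg/hr ÷ 3.97 mcg/mL = 18.67392 mL/hr
Time remaining = 33.79868 mL ÷ 18.67392 mL/hr = 1.809941 hr

1.8 hours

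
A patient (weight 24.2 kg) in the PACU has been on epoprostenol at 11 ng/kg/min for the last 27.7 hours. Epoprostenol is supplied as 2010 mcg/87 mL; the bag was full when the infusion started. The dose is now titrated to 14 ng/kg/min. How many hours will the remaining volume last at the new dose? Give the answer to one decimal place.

Initial rate:
Dose = 11 ng/kg/min × 24.2 kg = 266.2 ng/min
266.2 ng/min × 60 min/hr = 15972 ng/hr
Concentration = 2010 mcg ÷ 87 mL = 23.10345 mcg/mL = 23103.45 ng/mL
Rate = 15972 ng/hr ÷ 23103.45 ng/mL = 0.6913254 mL/hr
Volume infused so far = 0.6913254 mL/hr × 27.7 hr = 19.14971 mL
Volume remaining = 87 − 19.14971 = 67.85029 mL
New rate:
Dose = 14 ng/kg/min × 24.2 kg = 338.8 ng/min
338.8 ng/min × 60 min/hr = 20328 ng/hr
Rate = 20328 ng/hr ÷ 23103.45 ng/mL = 0.8798687 mL/hr
Time remaining = 67.85029 mL ÷ 0.8798687 mL/hr = 77.11411 hr

77.1 hours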